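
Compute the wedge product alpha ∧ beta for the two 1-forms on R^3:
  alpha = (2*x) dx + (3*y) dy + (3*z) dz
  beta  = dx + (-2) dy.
alpha ∧ beta = (-4*x - 3*y) dx ∧ dy + (-3*z) dx ∧ dz + (6*z) dy ∧ dz

Distribute the wedge, using dx_i ∧ dx_j = -dx_j ∧ dx_i and dx_i ∧ dx_i = 0. For each pair (i, j) with i < j, the coefficient of dx_i ∧ dx_j in alpha ∧ beta is (alpha_i * beta_j - alpha_j * beta_i). Collecting: alpha ∧ beta = (-4*x - 3*y) dx ∧ dy + (-3*z) dx ∧ dz + (6*z) dy ∧ dz.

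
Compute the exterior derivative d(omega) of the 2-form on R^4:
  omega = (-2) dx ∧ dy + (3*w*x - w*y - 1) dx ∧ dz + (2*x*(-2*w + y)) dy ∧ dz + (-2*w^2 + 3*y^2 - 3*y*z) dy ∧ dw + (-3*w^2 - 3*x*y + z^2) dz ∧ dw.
d(omega) = (-3*w + 2*y) dx ∧ dy ∧ dz + (3*x - 4*y) dx ∧ dz ∧ dw + (-7*x + 3*y) dy ∧ dz ∧ dw

For a 2-form omega = sum_{i<j} g_{ij} dx_i ∧ dx_j, the exterior derivative is
  d(omega) = sum_{i<j} d(g_{ij}) ∧ dx_i ∧ dx_j = sum_{i<j, k} (∂g_{ij}/∂x_k) dx_k ∧ dx_i ∧ dx_j.
Expand each term, using dx_k ∧ dx_i ∧ dx_j = sgn(permutation) dx_{(a)} ∧ dx_{(b)} ∧ dx_{(c)} with (a < b < c) sorted:
  d(3*w*x - w*y - 1) includes (∂/∂y)(3*w*x - w*y - 1) dy = (-w) dy, which multiplied by dx ∧ dz gives (w) dx ∧ dy ∧ dz
  d(3*w*x - w*y - 1) includes (∂/∂w)(3*w*x - w*y - 1) dw = (3*x - y) dw, which multiplied by dx ∧ dz gives (3*x - y) dx ∧ dz ∧ dw
  d(2*x*(-2*w + y)) includes (∂/∂x)(2*x*(-2*w + y)) dx = (-4*w + 2*y) dx, which multiplied by dy ∧ dz gives (-4*w + 2*y) dx ∧ dy ∧ dz
  d(2*x*(-2*w + y)) includes (∂/∂w)(2*x*(-2*w + y)) dw = (-4*x) dw, which multiplied by dy ∧ dz gives (-4*x) dy ∧ dz ∧ dw
  d(-2*w^2 + 3*y^2 - 3*y*z) includes (∂/∂z)(-2*w^2 + 3*y^2 - 3*y*z) dz = (-3*y) dz, which multiplied by dy ∧ dw gives (3*y) dy ∧ dz ∧ dw
  d(-3*w^2 - 3*x*y + z^2) includes (∂/∂x)(-3*w^2 - 3*x*y + z^2) dx = (-3*y) dx, which multiplied by dz ∧ dw gives (-3*y) dx ∧ dz ∧ dw
  d(-3*w^2 - 3*x*y + z^2) includes (∂/∂y)(-3*w^2 - 3*x*y + z^2) dy = (-3*x) dy, which multiplied by dz ∧ dw gives (-3*x) dy ∧ dz ∧ dw
Collecting like 3-forms: d(omega) = (-3*w + 2*y) dx ∧ dy ∧ dz + (3*x - 4*y) dx ∧ dz ∧ dw + (-7*x + 3*y) dy ∧ dz ∧ dw.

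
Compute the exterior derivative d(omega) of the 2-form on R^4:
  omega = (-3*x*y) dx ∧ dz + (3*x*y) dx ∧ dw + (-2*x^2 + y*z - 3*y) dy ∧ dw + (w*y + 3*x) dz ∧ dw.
d(omega) = (3*x) dx ∧ dy ∧ dz + (-7*x) dx ∧ dy ∧ dw + (w - y) dy ∧ dz ∧ dw + (3) dx ∧ dz ∧ dw

For a 2-form omega = sum_{i<j} g_{ij} dx_i ∧ dx_j, the exterior derivative is
  d(omega) = sum_{i<j} d(g_{ij}) ∧ dx_i ∧ dx_j = sum_{i<j, k} (∂g_{ij}/∂x_k) dx_k ∧ dx_i ∧ dx_j.
Expand each term, using dx_k ∧ dx_i ∧ dx_j = sgn(permutation) dx_{(a)} ∧ dx_{(b)} ∧ dx_{(c)} with (a < b < c) sorted:
  d(-3*x*y) includes (∂/∂y)(-3*x*y) dy = (-3*x) dy, which multiplied by dx ∧ dz gives (3*x) dx ∧ dy ∧ dz
  d(3*x*y) includes (∂/∂y)(3*x*y) dy = (3*x) dy, which multiplied by dx ∧ dw gives (-3*x) dx ∧ dy ∧ dw
  d(-2*x^2 + y*z - 3*y) includes (∂/∂x)(-2*x^2 + y*z - 3*y) dx = (-4*x) dx, which multiplied by dy ∧ dw gives (-4*x) dx ∧ dy ∧ dw
  d(-2*x^2 + y*z - 3*y) includes (∂/∂z)(-2*x^2 + y*z - 3*y) dz = (y) dz, which multiplied by dy ∧ dw gives (-y) dy ∧ dz ∧ dw
  d(w*y + 3*x) includes (∂/∂x)(w*y + 3*x) dx = (3) dx, which multiplied by dz ∧ dw gives (3) dx ∧ dz ∧ dw
  d(w*y + 3*x) includes (∂/∂y)(w*y + 3*x) dy = (w) dy, which multiplied by dz ∧ dw gives (w) dy ∧ dz ∧ dw
Collecting like 3-forms: d(omega) = (3*x) dx ∧ dy ∧ dz + (-7*x) dx ∧ dy ∧ dw + (w - y) dy ∧ dz ∧ dw + (3) dx ∧ dz ∧ dw.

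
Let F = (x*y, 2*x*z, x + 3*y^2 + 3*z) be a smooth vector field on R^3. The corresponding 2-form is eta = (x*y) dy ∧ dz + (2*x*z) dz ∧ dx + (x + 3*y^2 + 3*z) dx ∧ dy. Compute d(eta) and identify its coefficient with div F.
d(eta) = (y + 3) dx ∧ dy ∧ dz; div F = y + 3

For a 2-form in R^3 of the form above, applying d gives a 3-form with coefficient ∂P/∂x + ∂Q/∂y + ∂R/∂z:
  ∂P/∂x = y
  ∂Q/∂y = 0
  ∂R/∂z = 3
Sum = y + 3, which is exactly div F.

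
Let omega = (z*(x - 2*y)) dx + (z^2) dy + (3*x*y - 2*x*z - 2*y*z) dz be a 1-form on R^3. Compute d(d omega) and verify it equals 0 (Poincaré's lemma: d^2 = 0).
d(d omega) = 0

Step 1: d omega = sum_{i<j} (∂f_j/∂x_i - ∂f_i/∂x_j) dx_i ∧ dx_j:
  coeff of dx ∧ dy: 2*z
  coeff of dx ∧ dz: -x + 5*y - 2*z
  coeff of dy ∧ dz: 3*x - 4*z
Step 2: Apply d again to each 2-form coefficient. The only possible 3-form in R^3 is dx ∧ dy ∧ dz, with coefficient
  ∂(coeff of dy∧dz)/∂x - ∂(coeff of dx∧dz)/∂y + ∂(coeff of dx∧dy)/∂z
  = ∂/∂x (3*x - 4*z) - ∂/∂y (-x + 5*y - 2*z) + ∂/∂z (2*z).
Each of these terms simplifies to sums of mixed partials that cancel in pairs. The result is 0 (by equality of mixed partials for smooth functions — Schwarz / Clairaut).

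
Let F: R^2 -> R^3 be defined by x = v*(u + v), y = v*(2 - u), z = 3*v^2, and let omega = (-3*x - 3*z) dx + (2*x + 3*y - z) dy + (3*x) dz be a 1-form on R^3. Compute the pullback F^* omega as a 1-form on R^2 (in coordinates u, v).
F^* omega = (v^2*(-2*u - 11*v - 6)) du + (v*(-2*u^2 + u*v - 8*u - 6*v^2 - 2*v + 12)) dv

Using F^*(f dg) = (f ∘ F) d(g ∘ F), substitute each coordinate x_i by F_i(u, v) in f_i, and replace dx_i by d F_i = (∂F_i/∂u) du + (∂F_i/∂v) dv.
  For the x component: f_1(F) = 3*v*(-u - 4*v); d F_1 = (v) du + (u + 2*v) dv
  For the y component: f_2(F) = v*(-u - v + 6); d F_2 = (-v) du + (2 - u) dv
  For the z component: f_3(F) = 3*v*(u + v); d F_3 = (0) du + (6*v) dv
Combining and collecting du, dv coefficients:
  coeff of du: v^2*(-2*u - 11*v - 6)
  coeff of dv: v*(-2*u^2 + u*v - 8*u - 6*v^2 - 2*v + 12)
F^* omega = (v^2*(-2*u - 11*v - 6)) du + (v*(-2*u^2 + u*v - 8*u - 6*v^2 - 2*v + 12)) dv.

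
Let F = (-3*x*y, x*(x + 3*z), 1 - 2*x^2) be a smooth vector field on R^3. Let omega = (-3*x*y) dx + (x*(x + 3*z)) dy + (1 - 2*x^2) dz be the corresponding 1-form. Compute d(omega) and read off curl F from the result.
d(omega) = (-3*x) dy ∧ dz + (4*x) dz ∧ dx + (5*x + 3*z) dx ∧ dy; curl F = (-3*x, 4*x, 5*x + 3*z)

d omega = sum_{i<j} (∂f_j/∂x_i - ∂f_i/∂x_j) dx_i ∧ dx_j. Under the identification (dy ∧ dz, dz ∧ dx, dx ∧ dy) ↔ (e_x, e_y, e_z), the coefficients are exactly the components of curl F. Compute:
  ∂R/∂y - ∂Q/∂z = (0) - (3*x) = -3*x
  ∂P/∂z - ∂R/∂x = (0) - (-4*x) = 4*x
  ∂Q/∂x - ∂P/∂y = (2*x + 3*z) - (-3*x) = 5*x + 3*z.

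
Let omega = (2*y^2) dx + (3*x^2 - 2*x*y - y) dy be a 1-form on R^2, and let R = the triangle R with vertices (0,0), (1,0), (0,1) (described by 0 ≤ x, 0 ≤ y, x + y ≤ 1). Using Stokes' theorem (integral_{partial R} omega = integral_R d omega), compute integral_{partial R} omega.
integral_(partial R) omega = 0

Stokes: integral_partial_R omega = integral_R d omega with d omega = (∂Q/∂x - ∂P/∂y) dx ∧ dy.
  ∂Q/∂x = 6*x - 2*y
  ∂P/∂y = 4*y
  integrand = ∂Q/∂x - ∂P/∂y = 6*x - 6*y.
Integrating over R: integral_0^1 integral_0^{1-x} (6*x - 6*y) dy dx = 0.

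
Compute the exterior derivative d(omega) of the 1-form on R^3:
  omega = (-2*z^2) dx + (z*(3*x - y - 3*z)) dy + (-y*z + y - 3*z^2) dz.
d(omega) = (3*z) dx ∧ dy + (4*z) dx ∧ dz + (-3*x + y + 5*z + 1) dy ∧ dz

For a 1-form omega = sum_i f_i dx_i, the exterior derivative is
  d(omega) = sum_{i < j} (∂f_j/∂x_i - ∂f_i/∂x_j) dx_i ∧ dx_j.
  coefficient of dx ∧ dy: ∂f_2/∂x - ∂f_1/∂y = ∂(z*(3*x - y - 3*z))/∂x - ∂(-2*z^2)/∂y = 3*z
  coefficient of dx ∧ dz: ∂f_3/∂x - ∂f_1/∂z = ∂(-y*z + y - 3*z^2)/∂x - ∂(-2*z^2)/∂z = 4*z
  coefficient of dy ∧ dz: ∂f_3/∂y - ∂f_2/∂z = ∂(-y*z + y - 3*z^2)/∂y - ∂(z*(3*x - y - 3*z))/∂z = -3*x + y + 5*z + 1
Assembling: d(omega) = (3*z) dx ∧ dy + (4*z) dx ∧ dz + (-3*x + y + 5*z + 1) dy ∧ dz.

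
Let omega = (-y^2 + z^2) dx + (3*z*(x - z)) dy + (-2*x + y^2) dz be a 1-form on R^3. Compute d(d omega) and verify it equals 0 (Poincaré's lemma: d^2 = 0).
d(d omega) = 0

Step 1: d omega = sum_{i<j} (∂f_j/∂x_i - ∂f_i/∂x_j) dx_i ∧ dx_j:
  coeff of dx ∧ dy: 2*y + 3*z
  coeff of dx ∧ dz: -2*z - 2
  coeff of dy ∧ dz: -3*x + 2*y + 6*z
Step 2: Apply d again to each 2-form coefficient. The only possible 3-form in R^3 is dx ∧ dy ∧ dz, with coefficient
  ∂(coeff of dy∧dz)/∂x - ∂(coeff of dx∧dz)/∂y + ∂(coeff of dx∧dy)/∂z
  = ∂/∂x (-3*x + 2*y + 6*z) - ∂/∂y (-2*z - 2) + ∂/∂z (2*y + 3*z).
Each of these terms simplifies to sums of mixed partials that cancel in pairs. The result is 0 (by equality of mixed partials for smooth functions — Schwarz / Clairaut).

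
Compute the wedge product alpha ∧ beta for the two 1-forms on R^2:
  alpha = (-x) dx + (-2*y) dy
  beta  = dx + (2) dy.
alpha ∧ beta = (-2*x + 2*y) dx ∧ dy

Distribute the wedge, using dx_i ∧ dx_j = -dx_j ∧ dx_i and dx_i ∧ dx_i = 0. For each pair (i, j) with i < j, the coefficient of dx_i ∧ dx_j in alpha ∧ beta is (alpha_i * beta_j - alpha_j * beta_i). Collecting: alpha ∧ beta = (-2*x + 2*y) dx ∧ dy.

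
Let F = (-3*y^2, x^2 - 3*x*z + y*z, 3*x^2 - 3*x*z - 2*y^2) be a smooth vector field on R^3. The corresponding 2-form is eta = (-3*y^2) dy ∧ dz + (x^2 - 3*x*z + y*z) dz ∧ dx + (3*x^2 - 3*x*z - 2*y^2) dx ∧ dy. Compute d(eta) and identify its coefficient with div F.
d(eta) = (-3*x + z) dx ∧ dy ∧ dz; div F = -3*x + z

For a 2-form in R^3 of the form above, applying d gives a 3-form with coefficient ∂P/∂x + ∂Q/∂y + ∂R/∂z:
  ∂P/∂x = 0
  ∂Q/∂y = z
  ∂R/∂z = -3*x
Sum = -3*x + z, which is exactly div F.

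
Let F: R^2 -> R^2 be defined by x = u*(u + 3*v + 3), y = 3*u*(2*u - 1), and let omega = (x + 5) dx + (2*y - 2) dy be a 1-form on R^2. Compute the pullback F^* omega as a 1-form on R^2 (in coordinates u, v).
F^* omega = (146*u^3 + 9*u^2*v - 99*u^2 + 9*u*v^2 + 18*u*v + 13*u + 15*v + 21) du + (3*u*(u^2 + 3*u*v + 3*u + 5)) dv

Using F^*(f dg) = (f ∘ F) d(g ∘ F), substitute each coordinate x_i by F_i(u, v) in f_i, and replace dx_i by d F_i = (∂F_i/∂u) du + (∂F_i/∂v) dv.
  For the x component: f_1(F) = u^2 + 3*u*v + 3*u + 5; d F_1 = (2*u + 3*v + 3) du + (3*u) dv
  For the y component: f_2(F) = 12*u^2 - 6*u - 2; d F_2 = (12*u - 3) du + (0) dv
Combining and collecting du, dv coefficients:
  coeff of du: 146*u^3 + 9*u^2*v - 99*u^2 + 9*u*v^2 + 18*u*v + 13*u + 15*v + 21
  coeff of dv: 3*u*(u^2 + 3*u*v + 3*u + 5)
F^* omega = (146*u^3 + 9*u^2*v - 99*u^2 + 9*u*v^2 + 18*u*v + 13*u + 15*v + 21) du + (3*u*(u^2 + 3*u*v + 3*u + 5)) dv.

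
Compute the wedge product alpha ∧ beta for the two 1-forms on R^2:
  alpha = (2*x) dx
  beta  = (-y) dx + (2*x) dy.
alpha ∧ beta = (4*x^2) dx ∧ dy

Distribute the wedge, using dx_i ∧ dx_j = -dx_j ∧ dx_i and dx_i ∧ dx_i = 0. For each pair (i, j) with i < j, the coefficient of dx_i ∧ dx_j in alpha ∧ beta is (alpha_i * beta_j - alpha_j * beta_i). Collecting: alpha ∧ beta = (4*x^2) dx ∧ dy.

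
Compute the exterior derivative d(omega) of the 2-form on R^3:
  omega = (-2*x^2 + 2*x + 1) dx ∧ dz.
d(omega) = 0

For a 2-form omega = sum_{i<j} g_{ij} dx_i ∧ dx_j, the exterior derivative is
  d(omega) = sum_{i<j} d(g_{ij}) ∧ dx_i ∧ dx_j = sum_{i<j, k} (∂g_{ij}/∂x_k) dx_k ∧ dx_i ∧ dx_j.
Expand each term, using dx_k ∧ dx_i ∧ dx_j = sgn(permutation) dx_{(a)} ∧ dx_{(b)} ∧ dx_{(c)} with (a < b < c) sorted:

Collecting like 3-forms: d(omega) = 0.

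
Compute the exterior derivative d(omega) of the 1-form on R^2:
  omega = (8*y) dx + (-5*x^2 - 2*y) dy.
d(omega) = (-10*x - 8) dx ∧ dy

For a 1-form omega = sum_i f_i dx_i, the exterior derivative is
  d(omega) = sum_{i < j} (∂f_j/∂x_i - ∂f_i/∂x_j) dx_i ∧ dx_j.
  coefficient of dx ∧ dy: ∂f_2/∂x - ∂f_1/∂y = ∂(-5*x^2 - 2*y)/∂x - ∂(8*y)/∂y = -10*x - 8
Assembling: d(omega) = (-10*x - 8) dx ∧ dy.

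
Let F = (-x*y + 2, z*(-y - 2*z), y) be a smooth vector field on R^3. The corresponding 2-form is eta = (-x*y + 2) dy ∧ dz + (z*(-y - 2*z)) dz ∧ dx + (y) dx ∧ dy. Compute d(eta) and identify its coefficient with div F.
d(eta) = (-y - z) dx ∧ dy ∧ dz; div F = -y - z

For a 2-form in R^3 of the form above, applying d gives a 3-form with coefficient ∂P/∂x + ∂Q/∂y + ∂R/∂z:
  ∂P/∂x = -y
  ∂Q/∂y = -z
  ∂R/∂z = 0
Sum = -y - z, which is exactly div F.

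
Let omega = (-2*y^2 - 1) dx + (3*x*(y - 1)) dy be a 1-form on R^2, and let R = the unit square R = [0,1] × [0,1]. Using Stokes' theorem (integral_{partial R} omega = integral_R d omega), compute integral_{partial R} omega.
integral_(partial R) omega = 1/2

Stokes: integral_partial_R omega = integral_R d omega with d omega = (∂Q/∂x - ∂P/∂y) dx ∧ dy.
  ∂Q/∂x = 3*y - 3
  ∂P/∂y = -4*y
  integrand = ∂Q/∂x - ∂P/∂y = 7*y - 3.
Integrating over R: integral_0^1 integral_0^1 (7*y - 3) dx dy = 1/2.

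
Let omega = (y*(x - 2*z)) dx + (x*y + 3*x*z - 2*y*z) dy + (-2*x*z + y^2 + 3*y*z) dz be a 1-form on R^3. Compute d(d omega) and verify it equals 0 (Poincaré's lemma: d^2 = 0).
d(d omega) = 0

Step 1: d omega = sum_{i<j} (∂f_j/∂x_i - ∂f_i/∂x_j) dx_i ∧ dx_j:
  coeff of dx ∧ dy: -x + y + 5*z
  coeff of dx ∧ dz: 2*y - 2*z
  coeff of dy ∧ dz: -3*x + 4*y + 3*z
Step 2: Apply d again to each 2-form coefficient. The only possible 3-form in R^3 is dx ∧ dy ∧ dz, with coefficient
  ∂(coeff of dy∧dz)/∂x - ∂(coeff of dx∧dz)/∂y + ∂(coeff of dx∧dy)/∂z
  = ∂/∂x (-3*x + 4*y + 3*z) - ∂/∂y (2*y - 2*z) + ∂/∂z (-x + y + 5*z).
Each of these terms simplifies to sums of mixed partials that cancel in pairs. The result is 0 (by equality of mixed partials for smooth functions — Schwarz / Clairaut).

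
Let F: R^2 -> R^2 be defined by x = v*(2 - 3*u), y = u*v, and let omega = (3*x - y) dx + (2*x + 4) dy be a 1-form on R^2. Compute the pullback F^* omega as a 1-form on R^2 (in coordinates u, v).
F^* omega = (2*v*(12*u*v - 7*v + 2)) du + (24*u^2*v - 34*u*v + 4*u + 12*v) dv

Using F^*(f dg) = (f ∘ F) d(g ∘ F), substitute each coordinate x_i by F_i(u, v) in f_i, and replace dx_i by d F_i = (∂F_i/∂u) du + (∂F_i/∂v) dv.
  For the x component: f_1(F) = 2*v*(3 - 5*u); d F_1 = (-3*v) du + (2 - 3*u) dv
  For the y component: f_2(F) = -6*u*v + 4*v + 4; d F_2 = (v) du + (u) dv
Combining and collecting du, dv coefficients:
  coeff of du: 2*v*(12*u*v - 7*v + 2)
  coeff of dv: 24*u^2*v - 34*u*v + 4*u + 12*v
F^* omega = (2*v*(12*u*v - 7*v + 2)) du + (24*u^2*v - 34*u*v + 4*u + 12*v) dv.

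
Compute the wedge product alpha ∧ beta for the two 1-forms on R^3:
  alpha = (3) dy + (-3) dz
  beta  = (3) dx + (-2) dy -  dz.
alpha ∧ beta = (-9) dx ∧ dy + (-9) dy ∧ dz + (9) dx ∧ dz

Distribute the wedge, using dx_i ∧ dx_j = -dx_j ∧ dx_i and dx_i ∧ dx_i = 0. For each pair (i, j) with i < j, the coefficient of dx_i ∧ dx_j in alpha ∧ beta is (alpha_i * beta_j - alpha_j * beta_i). Collecting: alpha ∧ beta = (-9) dx ∧ dy + (-9) dy ∧ dz + (9) dx ∧ dz.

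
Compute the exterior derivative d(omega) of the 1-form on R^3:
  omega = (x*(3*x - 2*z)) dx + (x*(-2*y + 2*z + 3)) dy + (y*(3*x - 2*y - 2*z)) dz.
d(omega) = (-2*y + 2*z + 3) dx ∧ dy + (2*x + 3*y) dx ∧ dz + (x - 4*y - 2*z) dy ∧ dz

For a 1-form omega = sum_i f_i dx_i, the exterior derivative is
  d(omega) = sum_{i < j} (∂f_j/∂x_i - ∂f_i/∂x_j) dx_i ∧ dx_j.
  coefficient of dx ∧ dy: ∂f_2/∂x - ∂f_1/∂y = ∂(x*(-2*y + 2*z + 3))/∂x - ∂(x*(3*x - 2*z))/∂y = -2*y + 2*z + 3
  coefficient of dx ∧ dz: ∂f_3/∂x - ∂f_1/∂z = ∂(y*(3*x - 2*y - 2*z))/∂x - ∂(x*(3*x - 2*z))/∂z = 2*x + 3*y
  coefficient of dy ∧ dz: ∂f_3/∂y - ∂f_2/∂z = ∂(y*(3*x - 2*y - 2*z))/∂y - ∂(x*(-2*y + 2*z + 3))/∂z = x - 4*y - 2*z
Assembling: d(omega) = (-2*y + 2*z + 3) dx ∧ dy + (2*x + 3*y) dx ∧ dz + (x - 4*y - 2*z) dy ∧ dz.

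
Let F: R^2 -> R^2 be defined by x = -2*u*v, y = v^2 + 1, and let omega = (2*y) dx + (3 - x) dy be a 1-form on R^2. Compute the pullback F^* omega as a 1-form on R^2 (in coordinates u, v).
F^* omega = (4*v*(-v^2 - 1)) du + (-4*u + 6*v) dv

Using F^*(f dg) = (f ∘ F) d(g ∘ F), substitute each coordinate x_i by F_i(u, v) in f_i, and replace dx_i by d F_i = (∂F_i/∂u) du + (∂F_i/∂v) dv.
  For the x component: f_1(F) = 2*v^2 + 2; d F_1 = (-2*v) du + (-2*u) dv
  For the y component: f_2(F) = 2*u*v + 3; d F_2 = (0) du + (2*v) dv
Combining and collecting du, dv coefficients:
  coeff of du: 4*v*(-v^2 - 1)
  coeff of dv: -4*u + 6*v
F^* omega = (4*v*(-v^2 - 1)) du + (-4*u + 6*v) dv.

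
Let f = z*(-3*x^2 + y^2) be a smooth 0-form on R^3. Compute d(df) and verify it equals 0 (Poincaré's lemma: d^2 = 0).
d(df) = 0

Step 1: df = sum_i (∂f/∂x_i) dx_i = (-6*x*z) dx + (2*y*z) dy + (-3*x^2 + y^2) dz.
Step 2: Apply d again. Using the 1-form formula, the coefficient of dx ∧ dy in d(df) is ∂^2 f/∂x ∂y - ∂^2 f/∂y ∂x = (0) - (0) = 0 (equality of mixed partials for smooth f).
Similarly for dx ∧ dz and dy ∧ dz — all coefficients vanish. So d(df) = 0.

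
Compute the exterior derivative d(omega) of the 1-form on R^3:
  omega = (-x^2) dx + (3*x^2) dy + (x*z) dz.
d(omega) = (6*x) dx ∧ dy + (z) dx ∧ dz

For a 1-form omega = sum_i f_i dx_i, the exterior derivative is
  d(omega) = sum_{i < j} (∂f_j/∂x_i - ∂f_i/∂x_j) dx_i ∧ dx_j.
  coefficient of dx ∧ dy: ∂f_2/∂x - ∂f_1/∂y = ∂(3*x^2)/∂x - ∂(-x^2)/∂y = 6*x
  coefficient of dx ∧ dz: ∂f_3/∂x - ∂f_1/∂z = ∂(x*z)/∂x - ∂(-x^2)/∂z = z
Assembling: d(omega) = (6*x) dx ∧ dy + (z) dx ∧ dz.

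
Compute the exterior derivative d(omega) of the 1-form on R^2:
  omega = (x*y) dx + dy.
d(omega) = (-x) dx ∧ dy

For a 1-form omega = sum_i f_i dx_i, the exterior derivative is
  d(omega) = sum_{i < j} (∂f_j/∂x_i - ∂f_i/∂x_j) dx_i ∧ dx_j.
  coefficient of dx ∧ dy: ∂f_2/∂x - ∂f_1/∂y = ∂(1)/∂x - ∂(x*y)/∂y = -x
Assembling: d(omega) = (-x) dx ∧ dy.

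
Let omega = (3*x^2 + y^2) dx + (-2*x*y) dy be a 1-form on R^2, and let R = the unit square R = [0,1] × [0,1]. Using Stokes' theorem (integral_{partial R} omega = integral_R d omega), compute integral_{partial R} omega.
integral_(partial R) omega = -2

Stokes: integral_partial_R omega = integral_R d omega with d omega = (∂Q/∂x - ∂P/∂y) dx ∧ dy.
  ∂Q/∂x = -2*y
  ∂P/∂y = 2*y
  integrand = ∂Q/∂x - ∂P/∂y = -4*y.
Integrating over R: integral_0^1 integral_0^1 (-4*y) dx dy = -2.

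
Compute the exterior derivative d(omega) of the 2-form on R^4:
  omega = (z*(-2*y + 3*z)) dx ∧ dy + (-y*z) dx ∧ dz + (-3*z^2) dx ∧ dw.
d(omega) = (-2*y + 7*z) dx ∧ dy ∧ dz + (6*z) dx ∧ dz ∧ dw

For a 2-form omega = sum_{i<j} g_{ij} dx_i ∧ dx_j, the exterior derivative is
  d(omega) = sum_{i<j} d(g_{ij}) ∧ dx_i ∧ dx_j = sum_{i<j, k} (∂g_{ij}/∂x_k) dx_k ∧ dx_i ∧ dx_j.
Expand each term, using dx_k ∧ dx_i ∧ dx_j = sgn(permutation) dx_{(a)} ∧ dx_{(b)} ∧ dx_{(c)} with (a < b < c) sorted:
  d(z*(-2*y + 3*z)) includes (∂/∂z)(z*(-2*y + 3*z)) dz = (-2*y + 6*z) dz, which multiplied by dx ∧ dy gives (-2*y + 6*z) dx ∧ dy ∧ dz
  d(-y*z) includes (∂/∂y)(-y*z) dy = (-z) dy, which multiplied by dx ∧ dz gives (z) dx ∧ dy ∧ dz
  d(-3*z^2) includes (∂/∂z)(-3*z^2) dz = (-6*z) dz, which multiplied by dx ∧ dw gives (6*z) dx ∧ dz ∧ dw
Collecting like 3-forms: d(omega) = (-2*y + 7*z) dx ∧ dy ∧ dz + (6*z) dx ∧ dz ∧ dw.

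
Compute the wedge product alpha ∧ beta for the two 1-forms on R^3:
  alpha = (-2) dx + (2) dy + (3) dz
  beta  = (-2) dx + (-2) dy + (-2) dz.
alpha ∧ beta = (8) dx ∧ dy + (10) dx ∧ dz + (2) dy ∧ dz

Distribute the wedge, using dx_i ∧ dx_j = -dx_j ∧ dx_i and dx_i ∧ dx_i = 0. For each pair (i, j) with i < j, the coefficient of dx_i ∧ dx_j in alpha ∧ beta is (alpha_i * beta_j - alpha_j * beta_i). Collecting: alpha ∧ beta = (8) dx ∧ dy + (10) dx ∧ dz + (2) dy ∧ dz.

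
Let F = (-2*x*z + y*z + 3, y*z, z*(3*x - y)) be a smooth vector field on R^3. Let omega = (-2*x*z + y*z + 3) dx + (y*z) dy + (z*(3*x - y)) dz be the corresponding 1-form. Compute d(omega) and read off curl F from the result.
d(omega) = (-y - z) dy ∧ dz + (-2*x + y - 3*z) dz ∧ dx + (-z) dx ∧ dy; curl F = (-y - z, -2*x + y - 3*z, -z)

d omega = sum_{i<j} (∂f_j/∂x_i - ∂f_i/∂x_j) dx_i ∧ dx_j. Under the identification (dy ∧ dz, dz ∧ dx, dx ∧ dy) ↔ (e_x, e_y, e_z), the coefficients are exactly the components of curl F. Compute:
  ∂R/∂y - ∂Q/∂z = (-z) - (y) = -y - z
  ∂P/∂z - ∂R/∂x = (-2*x + y) - (3*z) = -2*x + y - 3*z
  ∂Q/∂x - ∂P/∂y = (0) - (z) = -z.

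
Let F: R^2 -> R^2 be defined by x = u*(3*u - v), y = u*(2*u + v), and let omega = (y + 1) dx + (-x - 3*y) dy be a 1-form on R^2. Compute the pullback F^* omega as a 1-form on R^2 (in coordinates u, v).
F^* omega = (-24*u^3 - 13*u^2*v - 3*u*v^2 + 6*u - v) du + (u*(-11*u^2 - 3*u*v - 1)) dv

Using F^*(f dg) = (f ∘ F) d(g ∘ F), substitute each coordinate x_i by F_i(u, v) in f_i, and replace dx_i by d F_i = (∂F_i/∂u) du + (∂F_i/∂v) dv.
  For the x component: f_1(F) = 2*u^2 + u*v + 1; d F_1 = (6*u - v) du + (-u) dv
  For the y component: f_2(F) = u*(-9*u - 2*v); d F_2 = (4*u + v) du + (u) dv
Combining and collecting du, dv coefficients:
  coeff of du: -24*u^3 - 13*u^2*v - 3*u*v^2 + 6*u - v
  coeff of dv: u*(-11*u^2 - 3*u*v - 1)
F^* omega = (-24*u^3 - 13*u^2*v - 3*u*v^2 + 6*u - v) du + (u*(-11*u^2 - 3*u*v - 1)) dv.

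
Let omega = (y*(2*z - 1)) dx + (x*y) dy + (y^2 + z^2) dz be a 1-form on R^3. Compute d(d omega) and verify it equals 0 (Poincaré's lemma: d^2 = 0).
d(d omega) = 0

Step 1: d omega = sum_{i<j} (∂f_j/∂x_i - ∂f_i/∂x_j) dx_i ∧ dx_j:
  coeff of dx ∧ dy: y - 2*z + 1
  coeff of dx ∧ dz: -2*y
  coeff of dy ∧ dz: 2*y
Step 2: Apply d again to each 2-form coefficient. The only possible 3-form in R^3 is dx ∧ dy ∧ dz, with coefficient
  ∂(coeff of dy∧dz)/∂x - ∂(coeff of dx∧dz)/∂y + ∂(coeff of dx∧dy)/∂z
  = ∂/∂x (2*y) - ∂/∂y (-2*y) + ∂/∂z (y - 2*z + 1).
Each of these terms simplifies to sums of mixed partials that cancel in pairs. The result is 0 (by equality of mixed partials for smooth functions — Schwarz / Clairaut).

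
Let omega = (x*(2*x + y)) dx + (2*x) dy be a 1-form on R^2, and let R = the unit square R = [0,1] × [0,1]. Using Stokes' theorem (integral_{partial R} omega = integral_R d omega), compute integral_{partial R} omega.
integral_(partial R) omega = 3/2

Stokes: integral_partial_R omega = integral_R d omega with d omega = (∂Q/∂x - ∂P/∂y) dx ∧ dy.
  ∂Q/∂x = 2
  ∂P/∂y = x
  integrand = ∂Q/∂x - ∂P/∂y = 2 - x.
Integrating over R: integral_0^1 integral_0^1 (2 - x) dx dy = 3/2.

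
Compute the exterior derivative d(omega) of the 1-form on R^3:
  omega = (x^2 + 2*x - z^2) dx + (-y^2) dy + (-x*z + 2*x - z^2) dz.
d(omega) = (z + 2) dx ∧ dz

For a 1-form omega = sum_i f_i dx_i, the exterior derivative is
  d(omega) = sum_{i < j} (∂f_j/∂x_i - ∂f_i/∂x_j) dx_i ∧ dx_j.
  coefficient of dx ∧ dz: ∂f_3/∂x - ∂f_1/∂z = ∂(-x*z + 2*x - z^2)/∂x - ∂(x^2 + 2*x - z^2)/∂z = z + 2
Assembling: d(omega) = (z + 2) dx ∧ dz.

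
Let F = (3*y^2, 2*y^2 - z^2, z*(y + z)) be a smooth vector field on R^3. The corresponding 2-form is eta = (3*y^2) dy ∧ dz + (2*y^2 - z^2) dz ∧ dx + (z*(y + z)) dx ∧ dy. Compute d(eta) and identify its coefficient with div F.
d(eta) = (5*y + 2*z) dx ∧ dy ∧ dz; div F = 5*y + 2*z

For a 2-form in R^3 of the form above, applying d gives a 3-form with coefficient ∂P/∂x + ∂Q/∂y + ∂R/∂z:
  ∂P/∂x = 0
  ∂Q/∂y = 4*y
  ∂R/∂z = y + 2*z
Sum = 5*y + 2*z, which is exactly div F.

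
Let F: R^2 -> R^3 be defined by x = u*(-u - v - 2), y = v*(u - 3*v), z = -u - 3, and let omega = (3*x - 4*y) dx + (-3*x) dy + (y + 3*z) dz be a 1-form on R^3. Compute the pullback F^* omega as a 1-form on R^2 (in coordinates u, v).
F^* omega = (6*u^3 + 20*u^2*v + 18*u^2 - 14*u*v^2 + 25*u*v + 15*u - 12*v^3 - 21*v^2 + 9) du + (2*u*(3*u^2 - 4*u*v + 6*u - 15*v^2 - 18*v)) dv

Using F^*(f dg) = (f ∘ F) d(g ∘ F), substitute each coordinate x_i by F_i(u, v) in f_i, and replace dx_i by d F_i = (∂F_i/∂u) du + (∂F_i/∂v) dv.
  For the x component: f_1(F) = -3*u^2 - 7*u*v - 6*u + 12*v^2; d F_1 = (-2*u - v - 2) du + (-u) dv
  For the y component: f_2(F) = 3*u*(u + v + 2); d F_2 = (v) du + (u - 6*v) dv
  For the z component: f_3(F) = u*v - 3*u - 3*v^2 - 9; d F_3 = (-1) du + (0) dv
Combining and collecting du, dv coefficients:
  coeff of du: 6*u^3 + 20*u^2*v + 18*u^2 - 14*u*v^2 + 25*u*v + 15*u - 12*v^3 - 21*v^2 + 9
  coeff of dv: 2*u*(3*u^2 - 4*u*v + 6*u - 15*v^2 - 18*v)
F^* omega = (6*u^3 + 20*u^2*v + 18*u^2 - 14*u*v^2 + 25*u*v + 15*u - 12*v^3 - 21*v^2 + 9) du + (2*u*(3*u^2 - 4*u*v + 6*u - 15*v^2 - 18*v)) dv.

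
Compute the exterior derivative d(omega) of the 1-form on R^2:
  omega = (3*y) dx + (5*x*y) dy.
d(omega) = (5*y - 3) dx ∧ dy

For a 1-form omega = sum_i f_i dx_i, the exterior derivative is
  d(omega) = sum_{i < j} (∂f_j/∂x_i - ∂f_i/∂x_j) dx_i ∧ dx_j.
  coefficient of dx ∧ dy: ∂f_2/∂x - ∂f_1/∂y = ∂(5*x*y)/∂x - ∂(3*y)/∂y = 5*y - 3
Assembling: d(omega) = (5*y - 3) dx ∧ dy.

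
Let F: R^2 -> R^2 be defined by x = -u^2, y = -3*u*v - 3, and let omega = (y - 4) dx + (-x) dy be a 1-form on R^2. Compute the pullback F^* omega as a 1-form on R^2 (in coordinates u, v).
F^* omega = (u*(3*u*v + 14)) du + (-3*u^3) dv

Using F^*(f dg) = (f ∘ F) d(g ∘ F), substitute each coordinate x_i by F_i(u, v) in f_i, and replace dx_i by d F_i = (∂F_i/∂u) du + (∂F_i/∂v) dv.
  For the x component: f_1(F) = -3*u*v - 7; d F_1 = (-2*u) du + (0) dv
  For the y component: f_2(F) = u^2; d F_2 = (-3*v) du + (-3*u) dv
Combining and collecting du, dv coefficients:
  coeff of du: u*(3*u*v + 14)
  coeff of dv: -3*u^3
F^* omega = (u*(3*u*v + 14)) du + (-3*u^3) dv.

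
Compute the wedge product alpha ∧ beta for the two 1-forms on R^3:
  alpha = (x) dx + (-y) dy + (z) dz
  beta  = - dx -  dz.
alpha ∧ beta = (-x + z) dx ∧ dz + (-y) dx ∧ dy + (y) dy ∧ dz

Distribute the wedge, using dx_i ∧ dx_j = -dx_j ∧ dx_i and dx_i ∧ dx_i = 0. For each pair (i, j) with i < j, the coefficient of dx_i ∧ dx_j in alpha ∧ beta is (alpha_i * beta_j - alpha_j * beta_i). Collecting: alpha ∧ beta = (-x + z) dx ∧ dz + (-y) dx ∧ dy + (y) dy ∧ dz.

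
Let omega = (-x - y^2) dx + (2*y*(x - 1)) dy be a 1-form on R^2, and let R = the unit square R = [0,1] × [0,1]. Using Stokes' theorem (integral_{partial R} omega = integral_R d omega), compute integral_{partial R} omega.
integral_(partial R) omega = 2

Stokes: integral_partial_R omega = integral_R d omega with d omega = (∂Q/∂x - ∂P/∂y) dx ∧ dy.
  ∂Q/∂x = 2*y
  ∂P/∂y = -2*y
  integrand = ∂Q/∂x - ∂P/∂y = 4*y.
Integrating over R: integral_0^1 integral_0^1 (4*y) dx dy = 2.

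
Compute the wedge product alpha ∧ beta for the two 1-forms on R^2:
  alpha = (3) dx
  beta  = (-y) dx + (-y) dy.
alpha ∧ beta = (-3*y) dx ∧ dy

Distribute the wedge, using dx_i ∧ dx_j = -dx_j ∧ dx_i and dx_i ∧ dx_i = 0. For each pair (i, j) with i < j, the coefficient of dx_i ∧ dx_j in alpha ∧ beta is (alpha_i * beta_j - alpha_j * beta_i). Collecting: alpha ∧ beta = (-3*y) dx ∧ dy.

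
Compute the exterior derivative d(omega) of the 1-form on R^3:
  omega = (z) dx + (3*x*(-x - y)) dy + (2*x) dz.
d(omega) = (-6*x - 3*y) dx ∧ dy + (1) dx ∧ dz

For a 1-form omega = sum_i f_i dx_i, the exterior derivative is
  d(omega) = sum_{i < j} (∂f_j/∂x_i - ∂f_i/∂x_j) dx_i ∧ dx_j.
  coefficient of dx ∧ dy: ∂f_2/∂x - ∂f_1/∂y = ∂(3*x*(-x - y))/∂x - ∂(z)/∂y = -6*x - 3*y
  coefficient of dx ∧ dz: ∂f_3/∂x - ∂f_1/∂z = ∂(2*x)/∂x - ∂(z)/∂z = 1
Assembling: d(omega) = (-6*x - 3*y) dx ∧ dy + (1) dx ∧ dz.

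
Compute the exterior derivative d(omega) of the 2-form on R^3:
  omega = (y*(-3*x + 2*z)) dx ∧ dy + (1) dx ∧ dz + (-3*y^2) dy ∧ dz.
d(omega) = (2*y) dx ∧ dy ∧ dz

For a 2-form omega = sum_{i<j} g_{ij} dx_i ∧ dx_j, the exterior derivative is
  d(omega) = sum_{i<j} d(g_{ij}) ∧ dx_i ∧ dx_j = sum_{i<j, k} (∂g_{ij}/∂x_k) dx_k ∧ dx_i ∧ dx_j.
Expand each term, using dx_k ∧ dx_i ∧ dx_j = sgn(permutation) dx_{(a)} ∧ dx_{(b)} ∧ dx_{(c)} with (a < b < c) sorted:
  d(y*(-3*x + 2*z)) includes (∂/∂z)(y*(-3*x + 2*z)) dz = (2*y) dz, which multiplied by dx ∧ dy gives (2*y) dx ∧ dy ∧ dz
Collecting like 3-forms: d(omega) = (2*y) dx ∧ dy ∧ dz.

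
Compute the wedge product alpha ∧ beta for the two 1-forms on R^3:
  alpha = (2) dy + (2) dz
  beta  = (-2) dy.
alpha ∧ beta = (4) dy ∧ dz

Distribute the wedge, using dx_i ∧ dx_j = -dx_j ∧ dx_i and dx_i ∧ dx_i = 0. For each pair (i, j) with i < j, the coefficient of dx_i ∧ dx_j in alpha ∧ beta is (alpha_i * beta_j - alpha_j * beta_i). Collecting: alpha ∧ beta = (4) dy ∧ dz.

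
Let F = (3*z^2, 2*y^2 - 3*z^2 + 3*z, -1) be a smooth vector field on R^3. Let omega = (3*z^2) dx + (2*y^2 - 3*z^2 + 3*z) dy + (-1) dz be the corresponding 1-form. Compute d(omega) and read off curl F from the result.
d(omega) = (6*z - 3) dy ∧ dz + (6*z) dz ∧ dx + (0) dx ∧ dy; curl F = (6*z - 3, 6*z, 0)

d omega = sum_{i<j} (∂f_j/∂x_i - ∂f_i/∂x_j) dx_i ∧ dx_j. Under the identification (dy ∧ dz, dz ∧ dx, dx ∧ dy) ↔ (e_x, e_y, e_z), the coefficients are exactly the components of curl F. Compute:
  ∂R/∂y - ∂Q/∂z = (0) - (3 - 6*z) = 6*z - 3
  ∂P/∂z - ∂R/∂x = (6*z) - (0) = 6*z
  ∂Q/∂x - ∂P/∂y = (0) - (0) = 0.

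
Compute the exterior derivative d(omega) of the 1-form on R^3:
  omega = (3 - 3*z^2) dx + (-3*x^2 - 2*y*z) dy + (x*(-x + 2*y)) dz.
d(omega) = (-6*x) dx ∧ dy + (-2*x + 2*y + 6*z) dx ∧ dz + (2*x + 2*y) dy ∧ dz

For a 1-form omega = sum_i f_i dx_i, the exterior derivative is
  d(omega) = sum_{i < j} (∂f_j/∂x_i - ∂f_i/∂x_j) dx_i ∧ dx_j.
  coefficient of dx ∧ dy: ∂f_2/∂x - ∂f_1/∂y = ∂(-3*x^2 - 2*y*z)/∂x - ∂(3 - 3*z^2)/∂y = -6*x
  coefficient of dx ∧ dz: ∂f_3/∂x - ∂f_1/∂z = ∂(x*(-x + 2*y))/∂x - ∂(3 - 3*z^2)/∂z = -2*x + 2*y + 6*z
  coefficient of dy ∧ dz: ∂f_3/∂y - ∂f_2/∂z = ∂(x*(-x + 2*y))/∂y - ∂(-3*x^2 - 2*y*z)/∂z = 2*x + 2*y
Assembling: d(omega) = (-6*x) dx ∧ dy + (-2*x + 2*y + 6*z) dx ∧ dz + (2*x + 2*y) dy ∧ dz.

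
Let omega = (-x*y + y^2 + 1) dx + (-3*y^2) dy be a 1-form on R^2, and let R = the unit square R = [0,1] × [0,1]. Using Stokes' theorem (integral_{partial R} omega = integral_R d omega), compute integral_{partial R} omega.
integral_(partial R) omega = -1/2

Stokes: integral_partial_R omega = integral_R d omega with d omega = (∂Q/∂x - ∂P/∂y) dx ∧ dy.
  ∂Q/∂x = 0
  ∂P/∂y = -x + 2*y
  integrand = ∂Q/∂x - ∂P/∂y = x - 2*y.
Integrating over R: integral_0^1 integral_0^1 (x - 2*y) dx dy = -1/2.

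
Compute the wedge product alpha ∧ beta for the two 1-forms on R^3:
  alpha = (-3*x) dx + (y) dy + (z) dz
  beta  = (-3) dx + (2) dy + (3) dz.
alpha ∧ beta = (-6*x + 3*y) dx ∧ dy + (-9*x + 3*z) dx ∧ dz + (3*y - 2*z) dy ∧ dz

Distribute the wedge, using dx_i ∧ dx_j = -dx_j ∧ dx_i and dx_i ∧ dx_i = 0. For each pair (i, j) with i < j, the coefficient of dx_i ∧ dx_j in alpha ∧ beta is (alpha_i * beta_j - alpha_j * beta_i). Collecting: alpha ∧ beta = (-6*x + 3*y) dx ∧ dy + (-9*x + 3*z) dx ∧ dz + (3*y - 2*z) dy ∧ dz.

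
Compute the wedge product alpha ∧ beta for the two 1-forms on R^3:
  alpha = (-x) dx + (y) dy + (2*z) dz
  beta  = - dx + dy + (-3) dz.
alpha ∧ beta = (-x + y) dx ∧ dy + (3*x + 2*z) dx ∧ dz + (-3*y - 2*z) dy ∧ dz

Distribute the wedge, using dx_i ∧ dx_j = -dx_j ∧ dx_i and dx_i ∧ dx_i = 0. For each pair (i, j) with i < j, the coefficient of dx_i ∧ dx_j in alpha ∧ beta is (alpha_i * beta_j - alpha_j * beta_i). Collecting: alpha ∧ beta = (-x + y) dx ∧ dy + (3*x + 2*z) dx ∧ dz + (-3*y - 2*z) dy ∧ dz.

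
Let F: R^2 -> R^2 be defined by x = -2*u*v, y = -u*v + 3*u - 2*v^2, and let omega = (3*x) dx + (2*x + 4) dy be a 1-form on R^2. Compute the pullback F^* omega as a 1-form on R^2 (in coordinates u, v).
F^* omega = (16*u*v^2 - 12*u*v - 4*v + 12) du + (16*u^2*v + 16*u*v^2 - 4*u - 16*v) dv

Using F^*(f dg) = (f ∘ F) d(g ∘ F), substitute each coordinate x_i by F_i(u, v) in f_i, and replace dx_i by d F_i = (∂F_i/∂u) du + (∂F_i/∂v) dv.
  For the x component: f_1(F) = -6*u*v; d F_1 = (-2*v) du + (-2*u) dv
  For the y component: f_2(F) = -4*u*v + 4; d F_2 = (3 - v) du + (-u - 4*v) dv
Combining and collecting du, dv coefficients:
  coeff of du: 16*u*v^2 - 12*u*v - 4*v + 12
  coeff of dv: 16*u^2*v + 16*u*v^2 - 4*u - 16*v
F^* omega = (16*u*v^2 - 12*u*v - 4*v + 12) du + (16*u^2*v + 16*u*v^2 - 4*u - 16*v) dv.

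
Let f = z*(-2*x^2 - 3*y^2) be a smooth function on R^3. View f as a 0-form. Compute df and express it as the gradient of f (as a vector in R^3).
df = (-4*x*z) dx + (-6*y*z) dy + (-2*x^2 - 3*y^2) dz; grad f = (-4*x*z, -6*y*z, -2*x^2 - 3*y^2)

For a 0-form f, d f = (∂f/∂x) dx + (∂f/∂y) dy + (∂f/∂z) dz. The components of the vector representation are exactly the entries of grad f in Cartesian coordinates:
  ∂f/∂x = -4*x*z
  ∂f/∂y = -6*y*z
  ∂f/∂z = -2*x^2 - 3*y^2.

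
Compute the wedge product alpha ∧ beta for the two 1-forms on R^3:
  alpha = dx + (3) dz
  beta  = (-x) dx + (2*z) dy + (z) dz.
alpha ∧ beta = (2*z) dx ∧ dy + (3*x + z) dx ∧ dz + (-6*z) dy ∧ dz

Distribute the wedge, using dx_i ∧ dx_j = -dx_j ∧ dx_i and dx_i ∧ dx_i = 0. For each pair (i, j) with i < j, the coefficient of dx_i ∧ dx_j in alpha ∧ beta is (alpha_i * beta_j - alpha_j * beta_i). Collecting: alpha ∧ beta = (2*z) dx ∧ dy + (3*x + z) dx ∧ dz + (-6*z) dy ∧ dz.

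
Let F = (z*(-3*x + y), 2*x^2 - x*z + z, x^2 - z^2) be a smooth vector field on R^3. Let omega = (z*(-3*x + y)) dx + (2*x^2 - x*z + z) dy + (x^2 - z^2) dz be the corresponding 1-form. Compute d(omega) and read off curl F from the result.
d(omega) = (x - 1) dy ∧ dz + (-5*x + y) dz ∧ dx + (4*x - 2*z) dx ∧ dy; curl F = (x - 1, -5*x + y, 4*x - 2*z)

d omega = sum_{i<j} (∂f_j/∂x_i - ∂f_i/∂x_j) dx_i ∧ dx_j. Under the identification (dy ∧ dz, dz ∧ dx, dx ∧ dy) ↔ (e_x, e_y, e_z), the coefficients are exactly the components of curl F. Compute:
  ∂R/∂y - ∂Q/∂z = (0) - (1 - x) = x - 1
  ∂P/∂z - ∂R/∂x = (-3*x + y) - (2*x) = -5*x + y
  ∂Q/∂x - ∂P/∂y = (4*x - z) - (z) = 4*x - 2*z.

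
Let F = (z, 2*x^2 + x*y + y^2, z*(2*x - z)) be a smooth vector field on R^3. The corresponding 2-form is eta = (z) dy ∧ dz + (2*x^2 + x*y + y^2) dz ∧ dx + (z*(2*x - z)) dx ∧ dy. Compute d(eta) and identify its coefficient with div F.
d(eta) = (3*x + 2*y - 2*z) dx ∧ dy ∧ dz; div F = 3*x + 2*y - 2*z

For a 2-form in R^3 of the form above, applying d gives a 3-form with coefficient ∂P/∂x + ∂Q/∂y + ∂R/∂z:
  ∂P/∂x = 0
  ∂Q/∂y = x + 2*y
  ∂R/∂z = 2*x - 2*z
Sum = 3*x + 2*y - 2*z, which is exactly div F.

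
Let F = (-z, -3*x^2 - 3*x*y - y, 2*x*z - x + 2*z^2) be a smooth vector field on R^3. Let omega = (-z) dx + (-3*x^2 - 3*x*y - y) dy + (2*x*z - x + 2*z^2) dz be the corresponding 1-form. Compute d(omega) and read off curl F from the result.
d(omega) = (0) dy ∧ dz + (-2*z) dz ∧ dx + (-6*x - 3*y) dx ∧ dy; curl F = (0, -2*z, -6*x - 3*y)

d omega = sum_{i<j} (∂f_j/∂x_i - ∂f_i/∂x_j) dx_i ∧ dx_j. Under the identification (dy ∧ dz, dz ∧ dx, dx ∧ dy) ↔ (e_x, e_y, e_z), the coefficients are exactly the components of curl F. Compute:
  ∂R/∂y - ∂Q/∂z = (0) - (0) = 0
  ∂P/∂z - ∂R/∂x = (-1) - (2*z - 1) = -2*z
  ∂Q/∂x - ∂P/∂y = (-6*x - 3*y) - (0) = -6*x - 3*y.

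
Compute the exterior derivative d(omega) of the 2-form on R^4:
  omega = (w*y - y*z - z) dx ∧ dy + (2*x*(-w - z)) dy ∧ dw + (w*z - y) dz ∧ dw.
d(omega) = (-y - 1) dx ∧ dy ∧ dz + (-2*w + y - 2*z) dx ∧ dy ∧ dw + (2*x - 1) dy ∧ dz ∧ dw

For a 2-form omega = sum_{i<j} g_{ij} dx_i ∧ dx_j, the exterior derivative is
  d(omega) = sum_{i<j} d(g_{ij}) ∧ dx_i ∧ dx_j = sum_{i<j, k} (∂g_{ij}/∂x_k) dx_k ∧ dx_i ∧ dx_j.
Expand each term, using dx_k ∧ dx_i ∧ dx_j = sgn(permutation) dx_{(a)} ∧ dx_{(b)} ∧ dx_{(c)} with (a < b < c) sorted:
  d(w*y - y*z - z) includes (∂/∂z)(w*y - y*z - z) dz = (-y - 1) dz, which multiplied by dx ∧ dy gives (-y - 1) dx ∧ dy ∧ dz
  d(w*y - y*z - z) includes (∂/∂w)(w*y - y*z - z) dw = (y) dw, which multiplied by dx ∧ dy gives (y) dx ∧ dy ∧ dw
  d(2*x*(-w - z)) includes (∂/∂x)(2*x*(-w - z)) dx = (-2*w - 2*z) dx, which multiplied by dy ∧ dw gives (-2*w - 2*z) dx ∧ dy ∧ dw
  d(2*x*(-w - z)) includes (∂/∂z)(2*x*(-w - z)) dz = (-2*x) dz, which multiplied by dy ∧ dw gives (2*x) dy ∧ dz ∧ dw
  d(w*z - y) includes (∂/∂y)(w*z - y) dy = (-1) dy, which multiplied by dz ∧ dw gives (-1) dy ∧ dz ∧ dw
Collecting like 3-forms: d(omega) = (-y - 1) dx ∧ dy ∧ dz + (-2*w + y - 2*z) dx ∧ dy ∧ dw + (2*x - 1) dy ∧ dz ∧ dw.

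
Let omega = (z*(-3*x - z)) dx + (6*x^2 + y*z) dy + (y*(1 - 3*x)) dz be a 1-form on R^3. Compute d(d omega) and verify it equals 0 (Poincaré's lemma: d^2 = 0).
d(d omega) = 0

Step 1: d omega = sum_{i<j} (∂f_j/∂x_i - ∂f_i/∂x_j) dx_i ∧ dx_j:
  coeff of dx ∧ dy: 12*x
  coeff of dx ∧ dz: 3*x - 3*y + 2*z
  coeff of dy ∧ dz: -3*x - y + 1
Step 2: Apply d again to each 2-form coefficient. The only possible 3-form in R^3 is dx ∧ dy ∧ dz, with coefficient
  ∂(coeff of dy∧dz)/∂x - ∂(coeff of dx∧dz)/∂y + ∂(coeff of dx∧dy)/∂z
  = ∂/∂x (-3*x - y + 1) - ∂/∂y (3*x - 3*y + 2*z) + ∂/∂z (12*x).
Each of these terms simplifies to sums of mixed partials that cancel in pairs. The result is 0 (by equality of mixed partials for smooth functions — Schwarz / Clairaut).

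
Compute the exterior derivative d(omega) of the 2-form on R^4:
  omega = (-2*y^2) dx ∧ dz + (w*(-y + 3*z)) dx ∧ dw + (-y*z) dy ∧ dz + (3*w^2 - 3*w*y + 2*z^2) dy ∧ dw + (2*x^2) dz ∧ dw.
d(omega) = (4*y) dx ∧ dy ∧ dz + (w) dx ∧ dy ∧ dw + (-3*w + 4*x) dx ∧ dz ∧ dw + (-4*z) dy ∧ dz ∧ dw

For a 2-form omega = sum_{i<j} g_{ij} dx_i ∧ dx_j, the exterior derivative is
  d(omega) = sum_{i<j} d(g_{ij}) ∧ dx_i ∧ dx_j = sum_{i<j, k} (∂g_{ij}/∂x_k) dx_k ∧ dx_i ∧ dx_j.
Expand each term, using dx_k ∧ dx_i ∧ dx_j = sgn(permutation) dx_{(a)} ∧ dx_{(b)} ∧ dx_{(c)} with (a < b < c) sorted:
  d(-2*y^2) includes (∂/∂y)(-2*y^2) dy = (-4*y) dy, which multiplied by dx ∧ dz gives (4*y) dx ∧ dy ∧ dz
  d(w*(-y + 3*z)) includes (∂/∂y)(w*(-y + 3*z)) dy = (-w) dy, which multiplied by dx ∧ dw gives (w) dx ∧ dy ∧ dw
  d(w*(-y + 3*z)) includes (∂/∂z)(w*(-y + 3*z)) dz = (3*w) dz, which multiplied by dx ∧ dw gives (-3*w) dx ∧ dz ∧ dw
  d(3*w^2 - 3*w*y + 2*z^2) includes (∂/∂z)(3*w^2 - 3*w*y + 2*z^2) dz = (4*z) dz, which multiplied by dy ∧ dw gives (-4*z) dy ∧ dz ∧ dw
  d(2*x^2) includes (∂/∂x)(2*x^2) dx = (4*x) dx, which multiplied by dz ∧ dw gives (4*x) dx ∧ dz ∧ dw
Collecting like 3-forms: d(omega) = (4*y) dx ∧ dy ∧ dz + (w) dx ∧ dy ∧ dw + (-3*w + 4*x) dx ∧ dz ∧ dw + (-4*z) dy ∧ dz ∧ dw.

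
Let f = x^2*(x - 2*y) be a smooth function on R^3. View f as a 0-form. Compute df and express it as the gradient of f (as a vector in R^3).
df = (x*(3*x - 4*y)) dx + (-2*x^2) dy + (0) dz; grad f = (x*(3*x - 4*y), -2*x^2, 0)

For a 0-form f, d f = (∂f/∂x) dx + (∂f/∂y) dy + (∂f/∂z) dz. The components of the vector representation are exactly the entries of grad f in Cartesian coordinates:
  ∂f/∂x = x*(3*x - 4*y)
  ∂f/∂y = -2*x^2
  ∂f/∂z = 0.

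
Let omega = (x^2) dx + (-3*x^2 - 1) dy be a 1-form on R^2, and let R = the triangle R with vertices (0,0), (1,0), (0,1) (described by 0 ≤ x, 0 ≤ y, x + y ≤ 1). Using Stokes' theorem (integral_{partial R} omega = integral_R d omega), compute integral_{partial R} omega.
integral_(partial R) omega = -1

Stokes: integral_partial_R omega = integral_R d omega with d omega = (∂Q/∂x - ∂P/∂y) dx ∧ dy.
  ∂Q/∂x = -6*x
  ∂P/∂y = 0
  integrand = ∂Q/∂x - ∂P/∂y = -6*x.
Integrating over R: integral_0^1 integral_0^{1-x} (-6*x) dy dx = -1.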